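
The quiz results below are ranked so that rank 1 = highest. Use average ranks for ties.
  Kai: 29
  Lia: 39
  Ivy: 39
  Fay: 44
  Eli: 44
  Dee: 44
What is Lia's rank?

Sorted (descending): 44, 44, 44, 39, 39, 29
The 3 values of 44 occupy positions 1–3 → average rank 2.
The 2 values of 39 occupy positions 4–5 → average rank (4+5)/2 = 4.5.
Lia has value 39 → rank 4.5.

4.5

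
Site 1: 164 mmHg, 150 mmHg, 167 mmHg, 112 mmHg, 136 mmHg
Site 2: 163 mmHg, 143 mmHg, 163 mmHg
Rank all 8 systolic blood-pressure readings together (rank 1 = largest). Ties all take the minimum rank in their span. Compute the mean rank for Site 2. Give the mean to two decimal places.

4.00

Sorted (descending): 167, 164, 163, 163, 150, 143, 136, 112
The 2 values of 163 occupy positions 3–4 → each gets rank 3.
Site 2 values → pooled ranks: 163→3, 143→6, 163→3
Mean rank = (3 + 6 + 3) / 3 = 4.00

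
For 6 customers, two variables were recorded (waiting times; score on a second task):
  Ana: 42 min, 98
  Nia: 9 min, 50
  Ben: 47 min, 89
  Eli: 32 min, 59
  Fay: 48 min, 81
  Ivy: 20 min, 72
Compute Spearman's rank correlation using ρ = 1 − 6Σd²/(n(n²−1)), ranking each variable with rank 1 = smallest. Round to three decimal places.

0.714

Ranks of variable 1: 4, 1, 5, 3, 6, 2
Ranks of variable 2: 6, 1, 5, 2, 4, 3
d = r₁ − r₂: -2, 0, 0, 1, 2, -1
d²: 4, 0, 0, 1, 4, 1; Σd² = 10
ρ = 1 − 6·10/(6·35) = 1 − 60/210 = 0.714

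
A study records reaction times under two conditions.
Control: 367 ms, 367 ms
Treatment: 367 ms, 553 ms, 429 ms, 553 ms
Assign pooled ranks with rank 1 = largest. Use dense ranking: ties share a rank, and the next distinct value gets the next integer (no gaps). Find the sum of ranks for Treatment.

7

Sorted (descending): 553, 553, 429, 367, 367, 367
The 2 values of 553 share dense rank 1.
The 3 values of 367 share dense rank 3.
Remaining distinct values take the next consecutive integers.
Treatment values → pooled ranks: 367→3, 553→1, 429→2, 553→1
Rank sum = 3 + 1 + 2 + 1 = 7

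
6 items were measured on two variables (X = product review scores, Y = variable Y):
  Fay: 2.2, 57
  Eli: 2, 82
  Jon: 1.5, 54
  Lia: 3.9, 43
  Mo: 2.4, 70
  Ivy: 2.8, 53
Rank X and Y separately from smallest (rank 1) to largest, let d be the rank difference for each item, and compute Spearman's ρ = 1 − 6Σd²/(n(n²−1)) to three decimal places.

Ranks of variable 1: 3, 2, 1, 6, 4, 5
Ranks of variable 2: 4, 6, 3, 1, 5, 2
d = r₁ − r₂: -1, -4, -2, 5, -1, 3
d²: 1, 16, 4, 25, 1, 9; Σd² = 56
ρ = 1 − 6·56/(6·35) = 1 − 336/210 = -0.600

-0.600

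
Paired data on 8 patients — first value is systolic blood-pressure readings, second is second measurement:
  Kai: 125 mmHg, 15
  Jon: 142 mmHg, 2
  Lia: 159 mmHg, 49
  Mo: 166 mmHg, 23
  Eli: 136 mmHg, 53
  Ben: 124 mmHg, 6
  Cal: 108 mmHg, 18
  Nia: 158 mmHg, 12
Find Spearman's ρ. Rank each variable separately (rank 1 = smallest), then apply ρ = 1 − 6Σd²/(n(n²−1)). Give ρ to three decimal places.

Ranks of variable 1: 3, 5, 7, 8, 4, 2, 1, 6
Ranks of variable 2: 4, 1, 7, 6, 8, 2, 5, 3
d = r₁ − r₂: -1, 4, 0, 2, -4, 0, -4, 3
d²: 1, 16, 0, 4, 16, 0, 16, 9; Σd² = 62
ρ = 1 − 6·62/(8·63) = 1 − 372/504 = 0.262

0.262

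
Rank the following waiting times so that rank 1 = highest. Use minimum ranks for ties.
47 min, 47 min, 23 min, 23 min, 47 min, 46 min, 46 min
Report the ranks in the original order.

1, 1, 6, 6, 1, 4, 4

Sorted (descending): 47, 47, 47, 46, 46, 23, 23
The 3 values of 47 occupy positions 1–3 → each gets rank 1.
The 2 values of 46 occupy positions 4–5 → each gets rank 4.
The 2 values of 23 occupy positions 6–7 → each gets rank 6.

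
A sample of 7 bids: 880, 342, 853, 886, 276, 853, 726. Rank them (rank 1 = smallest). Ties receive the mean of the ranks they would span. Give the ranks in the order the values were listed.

6, 2, 4.5, 7, 1, 4.5, 3

Sorted (ascending): 276, 342, 726, 853, 853, 880, 886
The 2 values of 853 occupy positions 4–5 → average rank (4+5)/2 = 4.5.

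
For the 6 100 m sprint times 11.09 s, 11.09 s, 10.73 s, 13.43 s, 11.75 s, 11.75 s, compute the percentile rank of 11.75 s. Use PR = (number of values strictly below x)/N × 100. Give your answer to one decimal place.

50.0

N = 6.
Strictly below 11.75: 3. Equal to 11.75: 2.
PR = 3/6 × 100 = 50.0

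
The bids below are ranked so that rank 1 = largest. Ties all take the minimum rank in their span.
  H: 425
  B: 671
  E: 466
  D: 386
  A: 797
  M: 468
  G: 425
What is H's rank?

Sorted (descending): 797, 671, 468, 466, 425, 425, 386
The 2 values of 425 occupy positions 5–6 → each gets rank 5.
H has value 425 → rank 5.

5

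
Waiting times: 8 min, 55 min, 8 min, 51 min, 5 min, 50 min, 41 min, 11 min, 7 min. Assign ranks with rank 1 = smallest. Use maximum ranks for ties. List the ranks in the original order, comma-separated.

Sorted (ascending): 5, 7, 8, 8, 11, 41, 50, 51, 55
The 2 values of 8 occupy positions 3–4 → each gets rank 4.

4, 9, 4, 8, 1, 7, 6, 5, 2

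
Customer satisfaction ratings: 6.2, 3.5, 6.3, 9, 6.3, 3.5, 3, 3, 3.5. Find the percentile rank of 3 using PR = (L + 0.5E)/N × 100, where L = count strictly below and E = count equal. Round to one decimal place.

N = 9.
Strictly below 3: 0. Equal to 3: 2.
PR = (0 + 0.5·2)/9 × 100 = 11.1

11.1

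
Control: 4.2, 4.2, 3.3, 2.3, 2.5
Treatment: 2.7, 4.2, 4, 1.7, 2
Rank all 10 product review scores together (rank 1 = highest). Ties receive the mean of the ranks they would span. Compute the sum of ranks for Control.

Sorted (descending): 4.2, 4.2, 4.2, 4, 3.3, 2.7, 2.5, 2.3, 2, 1.7
The 3 values of 4.2 occupy positions 1–3 → average rank 2.
Control values → pooled ranks: 4.2→2, 4.2→2, 3.3→5, 2.3→8, 2.5→7
Rank sum = 2 + 2 + 5 + 8 + 7 = 24

24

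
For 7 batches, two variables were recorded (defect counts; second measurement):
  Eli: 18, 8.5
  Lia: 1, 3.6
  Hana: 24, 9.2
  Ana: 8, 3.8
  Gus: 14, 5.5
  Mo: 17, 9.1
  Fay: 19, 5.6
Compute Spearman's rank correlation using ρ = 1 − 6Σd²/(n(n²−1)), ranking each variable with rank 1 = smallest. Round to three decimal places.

Ranks of variable 1: 5, 1, 7, 2, 3, 4, 6
Ranks of variable 2: 5, 1, 7, 2, 3, 6, 4
d = r₁ − r₂: 0, 0, 0, 0, 0, -2, 2
d²: 0, 0, 0, 0, 0, 4, 4; Σd² = 8
ρ = 1 − 6·8/(7·48) = 1 − 48/336 = 0.857

0.857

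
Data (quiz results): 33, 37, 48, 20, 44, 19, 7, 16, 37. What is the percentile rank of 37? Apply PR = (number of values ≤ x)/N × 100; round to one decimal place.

77.8

N = 9.
Strictly below 37: 5. Equal to 37: 2.
PR = 7/9 × 100 = 77.8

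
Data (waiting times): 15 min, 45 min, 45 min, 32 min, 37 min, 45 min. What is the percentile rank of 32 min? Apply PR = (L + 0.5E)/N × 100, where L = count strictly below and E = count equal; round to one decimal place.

25.0

N = 6.
Strictly below 32: 1. Equal to 32: 1.
PR = (1 + 0.5·1)/6 × 100 = 25.0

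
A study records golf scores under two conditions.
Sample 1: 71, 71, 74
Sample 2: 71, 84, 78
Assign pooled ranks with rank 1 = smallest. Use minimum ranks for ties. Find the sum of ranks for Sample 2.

12

Sorted (ascending): 71, 71, 71, 74, 78, 84
The 3 values of 71 occupy positions 1–3 → each gets rank 1.
Sample 2 values → pooled ranks: 71→1, 84→6, 78→5
Rank sum = 1 + 6 + 5 = 12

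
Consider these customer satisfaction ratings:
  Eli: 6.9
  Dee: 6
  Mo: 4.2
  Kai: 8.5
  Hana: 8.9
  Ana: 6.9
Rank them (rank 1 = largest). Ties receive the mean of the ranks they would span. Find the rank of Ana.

3.5

Sorted (descending): 8.9, 8.5, 6.9, 6.9, 6, 4.2
The 2 values of 6.9 occupy positions 3–4 → average rank (3+4)/2 = 3.5.
Ana has value 6.9 → rank 3.5.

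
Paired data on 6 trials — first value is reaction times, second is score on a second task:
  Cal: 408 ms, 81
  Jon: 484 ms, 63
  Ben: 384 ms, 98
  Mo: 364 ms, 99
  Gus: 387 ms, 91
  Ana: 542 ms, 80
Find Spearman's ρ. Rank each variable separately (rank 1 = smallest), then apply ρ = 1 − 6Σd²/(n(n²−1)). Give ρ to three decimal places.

Ranks of variable 1: 4, 5, 2, 1, 3, 6
Ranks of variable 2: 3, 1, 5, 6, 4, 2
d = r₁ − r₂: 1, 4, -3, -5, -1, 4
d²: 1, 16, 9, 25, 1, 16; Σd² = 68
ρ = 1 − 6·68/(6·35) = 1 − 408/210 = -0.943

-0.943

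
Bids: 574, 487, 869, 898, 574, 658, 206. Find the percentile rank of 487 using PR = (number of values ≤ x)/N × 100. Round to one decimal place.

N = 7.
Strictly below 487: 1. Equal to 487: 1.
PR = 2/7 × 100 = 28.6

28.6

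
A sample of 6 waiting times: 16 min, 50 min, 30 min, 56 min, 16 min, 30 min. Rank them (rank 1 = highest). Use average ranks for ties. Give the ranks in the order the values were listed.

5.5, 2, 3.5, 1, 5.5, 3.5

Sorted (descending): 56, 50, 30, 30, 16, 16
The 2 values of 30 occupy positions 3–4 → average rank (3+4)/2 = 3.5.
The 2 values of 16 occupy positions 5–6 → average rank (5+6)/2 = 5.5.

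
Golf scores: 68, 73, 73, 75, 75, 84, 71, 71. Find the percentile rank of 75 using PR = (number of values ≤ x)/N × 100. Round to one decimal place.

N = 8.
Strictly below 75: 5. Equal to 75: 2.
PR = 7/8 × 100 = 87.5

87.5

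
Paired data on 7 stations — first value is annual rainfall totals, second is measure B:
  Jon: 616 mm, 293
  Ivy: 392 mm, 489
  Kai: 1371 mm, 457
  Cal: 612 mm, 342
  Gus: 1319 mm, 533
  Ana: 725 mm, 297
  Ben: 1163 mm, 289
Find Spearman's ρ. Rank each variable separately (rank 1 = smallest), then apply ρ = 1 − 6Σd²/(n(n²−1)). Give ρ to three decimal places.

0.071

Ranks of variable 1: 3, 1, 7, 2, 6, 4, 5
Ranks of variable 2: 2, 6, 5, 4, 7, 3, 1
d = r₁ − r₂: 1, -5, 2, -2, -1, 1, 4
d²: 1, 25, 4, 4, 1, 1, 16; Σd² = 52
ρ = 1 − 6·52/(7·48) = 1 − 312/336 = 0.071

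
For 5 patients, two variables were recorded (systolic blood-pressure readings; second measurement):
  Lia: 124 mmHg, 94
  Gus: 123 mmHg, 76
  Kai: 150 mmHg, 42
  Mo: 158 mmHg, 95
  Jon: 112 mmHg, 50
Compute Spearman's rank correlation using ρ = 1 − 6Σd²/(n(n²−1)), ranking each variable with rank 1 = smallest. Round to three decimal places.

0.400

Ranks of variable 1: 3, 2, 4, 5, 1
Ranks of variable 2: 4, 3, 1, 5, 2
d = r₁ − r₂: -1, -1, 3, 0, -1
d²: 1, 1, 9, 0, 1; Σd² = 12
ρ = 1 − 6·12/(5·24) = 1 − 72/120 = 0.400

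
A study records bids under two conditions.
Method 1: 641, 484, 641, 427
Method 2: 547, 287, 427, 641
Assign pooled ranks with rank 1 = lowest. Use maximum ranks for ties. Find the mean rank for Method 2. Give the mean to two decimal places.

4.25

Sorted (ascending): 287, 427, 427, 484, 547, 641, 641, 641
The 2 values of 427 occupy positions 2–3 → each gets rank 3.
The 3 values of 641 occupy positions 6–8 → each gets rank 8.
Method 2 values → pooled ranks: 547→5, 287→1, 427→3, 641→8
Mean rank = (5 + 1 + 3 + 8) / 4 = 4.25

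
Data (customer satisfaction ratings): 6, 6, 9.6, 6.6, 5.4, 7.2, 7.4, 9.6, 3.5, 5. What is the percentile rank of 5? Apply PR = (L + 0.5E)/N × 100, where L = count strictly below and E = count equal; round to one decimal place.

15.0

N = 10.
Strictly below 5: 1. Equal to 5: 1.
PR = (1 + 0.5·1)/10 × 100 = 15.0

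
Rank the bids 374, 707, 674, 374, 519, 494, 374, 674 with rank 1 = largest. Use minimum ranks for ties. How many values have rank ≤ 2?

Sorted (descending): 707, 674, 674, 519, 494, 374, 374, 374
The 2 values of 674 occupy positions 2–3 → each gets rank 2.
The 3 values of 374 occupy positions 6–8 → each gets rank 6.
Ranks ≤ 2: {1, 2, 2} → 3 values.

3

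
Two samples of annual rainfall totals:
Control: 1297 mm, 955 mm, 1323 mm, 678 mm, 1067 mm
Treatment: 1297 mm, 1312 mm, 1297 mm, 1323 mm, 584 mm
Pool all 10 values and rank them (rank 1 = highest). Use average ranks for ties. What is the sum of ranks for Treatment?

Sorted (descending): 1323, 1323, 1312, 1297, 1297, 1297, 1067, 955, 678, 584
The 2 values of 1323 occupy positions 1–2 → average rank (1+2)/2 = 1.5.
The 3 values of 1297 occupy positions 4–6 → average rank 5.
Treatment values → pooled ranks: 1297→5, 1312→3, 1297→5, 1323→1.5, 584→10
Rank sum = 5 + 3 + 5 + 1.5 + 10 = 24.5

24.5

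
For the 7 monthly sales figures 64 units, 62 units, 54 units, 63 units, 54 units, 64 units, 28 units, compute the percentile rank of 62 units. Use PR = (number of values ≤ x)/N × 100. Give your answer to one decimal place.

N = 7.
Strictly below 62: 3. Equal to 62: 1.
PR = 4/7 × 100 = 57.1

57.1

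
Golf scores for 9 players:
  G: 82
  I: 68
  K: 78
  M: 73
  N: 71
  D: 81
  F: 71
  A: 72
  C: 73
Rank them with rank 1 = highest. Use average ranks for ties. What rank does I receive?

Sorted (descending): 82, 81, 78, 73, 73, 72, 71, 71, 68
The 2 values of 73 occupy positions 4–5 → average rank (4+5)/2 = 4.5.
The 2 values of 71 occupy positions 7–8 → average rank (7+8)/2 = 7.5.
I has value 68 → rank 9.

9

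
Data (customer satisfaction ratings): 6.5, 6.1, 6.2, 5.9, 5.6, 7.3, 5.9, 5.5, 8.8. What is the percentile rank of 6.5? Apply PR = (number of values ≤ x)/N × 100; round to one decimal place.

77.8

N = 9.
Strictly below 6.5: 6. Equal to 6.5: 1.
PR = 7/9 × 100 = 77.8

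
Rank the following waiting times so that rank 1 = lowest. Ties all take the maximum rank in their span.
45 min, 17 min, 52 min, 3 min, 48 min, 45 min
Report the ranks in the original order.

Sorted (ascending): 3, 17, 45, 45, 48, 52
The 2 values of 45 occupy positions 3–4 → each gets rank 4.

4, 2, 6, 1, 5, 4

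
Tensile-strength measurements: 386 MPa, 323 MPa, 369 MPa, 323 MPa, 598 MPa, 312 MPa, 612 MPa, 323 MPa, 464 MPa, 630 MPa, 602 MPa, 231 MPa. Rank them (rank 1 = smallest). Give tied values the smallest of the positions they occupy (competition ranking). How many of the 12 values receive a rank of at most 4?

Sorted (ascending): 231, 312, 323, 323, 323, 369, 386, 464, 598, 602, 612, 630
The 3 values of 323 occupy positions 3–5 → each gets rank 3.
Ranks ≤ 4: {1, 2, 3, 3, 3} → 5 values.

5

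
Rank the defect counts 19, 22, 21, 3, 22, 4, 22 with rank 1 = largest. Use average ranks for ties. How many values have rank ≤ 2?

Sorted (descending): 22, 22, 22, 21, 19, 4, 3
The 3 values of 22 occupy positions 1–3 → average rank 2.
Ranks ≤ 2: {2, 2, 2} → 3 values.

3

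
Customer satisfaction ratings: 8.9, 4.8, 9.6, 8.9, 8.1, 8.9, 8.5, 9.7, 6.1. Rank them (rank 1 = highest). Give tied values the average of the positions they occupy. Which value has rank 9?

Sorted (descending): 9.7, 9.6, 8.9, 8.9, 8.9, 8.5, 8.1, 6.1, 4.8
The 3 values of 8.9 occupy positions 3–5 → average rank 4.
Rank 9 → value 4.8.

4.8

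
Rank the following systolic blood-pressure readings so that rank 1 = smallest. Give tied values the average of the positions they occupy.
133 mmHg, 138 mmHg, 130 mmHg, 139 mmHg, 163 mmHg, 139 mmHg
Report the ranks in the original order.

Sorted (ascending): 130, 133, 138, 139, 139, 163
The 2 values of 139 occupy positions 4–5 → average rank (4+5)/2 = 4.5.

2, 3, 1, 4.5, 6, 4.5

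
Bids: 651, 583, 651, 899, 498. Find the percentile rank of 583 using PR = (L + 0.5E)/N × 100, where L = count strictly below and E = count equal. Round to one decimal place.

30.0

N = 5.
Strictly below 583: 1. Equal to 583: 1.
PR = (1 + 0.5·1)/5 × 100 = 30.0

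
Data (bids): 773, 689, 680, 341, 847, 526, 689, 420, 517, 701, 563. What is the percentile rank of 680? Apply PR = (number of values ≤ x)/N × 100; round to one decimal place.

N = 11.
Strictly below 680: 5. Equal to 680: 1.
PR = 6/11 × 100 = 54.5

54.5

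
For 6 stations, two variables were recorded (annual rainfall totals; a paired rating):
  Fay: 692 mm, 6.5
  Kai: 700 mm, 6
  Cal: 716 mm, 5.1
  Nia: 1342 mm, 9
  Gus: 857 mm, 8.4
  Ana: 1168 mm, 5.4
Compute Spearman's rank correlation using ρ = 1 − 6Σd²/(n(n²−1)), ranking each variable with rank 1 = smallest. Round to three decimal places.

0.314

Ranks of variable 1: 1, 2, 3, 6, 4, 5
Ranks of variable 2: 4, 3, 1, 6, 5, 2
d = r₁ − r₂: -3, -1, 2, 0, -1, 3
d²: 9, 1, 4, 0, 1, 9; Σd² = 24
ρ = 1 − 6·24/(6·35) = 1 − 144/210 = 0.314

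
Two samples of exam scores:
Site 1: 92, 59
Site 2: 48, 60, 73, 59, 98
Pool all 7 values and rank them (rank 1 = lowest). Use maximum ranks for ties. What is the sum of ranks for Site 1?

Sorted (ascending): 48, 59, 59, 60, 73, 92, 98
The 2 values of 59 occupy positions 2–3 → each gets rank 3.
Site 1 values → pooled ranks: 92→6, 59→3
Rank sum = 6 + 3 = 9

9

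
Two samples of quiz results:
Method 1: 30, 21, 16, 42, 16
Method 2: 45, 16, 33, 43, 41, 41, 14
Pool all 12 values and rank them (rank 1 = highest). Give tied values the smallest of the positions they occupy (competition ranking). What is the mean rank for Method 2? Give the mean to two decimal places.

5.43

Sorted (descending): 45, 43, 42, 41, 41, 33, 30, 21, 16, 16, 16, 14
The 2 values of 41 occupy positions 4–5 → each gets rank 4.
The 3 values of 16 occupy positions 9–11 → each gets rank 9.
Method 2 values → pooled ranks: 45→1, 16→9, 33→6, 43→2, 41→4, 41→4, 14→12
Mean rank = (1 + 9 + 6 + 2 + 4 + 4 + 12) / 7 = 5.43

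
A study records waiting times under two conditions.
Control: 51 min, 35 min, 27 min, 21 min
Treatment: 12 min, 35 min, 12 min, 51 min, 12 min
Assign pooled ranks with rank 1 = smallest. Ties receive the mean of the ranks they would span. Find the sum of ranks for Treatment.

21

Sorted (ascending): 12, 12, 12, 21, 27, 35, 35, 51, 51
The 3 values of 12 occupy positions 1–3 → average rank 2.
The 2 values of 35 occupy positions 6–7 → average rank (6+7)/2 = 6.5.
The 2 values of 51 occupy positions 8–9 → average rank (8+9)/2 = 8.5.
Treatment values → pooled ranks: 12→2, 35→6.5, 12→2, 51→8.5, 12→2
Rank sum = 2 + 6.5 + 2 + 8.5 + 2 = 21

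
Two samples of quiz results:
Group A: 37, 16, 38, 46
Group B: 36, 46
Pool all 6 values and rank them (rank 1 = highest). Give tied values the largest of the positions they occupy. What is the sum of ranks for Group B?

Sorted (descending): 46, 46, 38, 37, 36, 16
The 2 values of 46 occupy positions 1–2 → each gets rank 2.
Group B values → pooled ranks: 36→5, 46→2
Rank sum = 5 + 2 = 7

7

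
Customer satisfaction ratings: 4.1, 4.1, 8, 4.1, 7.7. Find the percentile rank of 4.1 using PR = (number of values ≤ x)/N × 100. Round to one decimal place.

60.0

N = 5.
Strictly below 4.1: 0. Equal to 4.1: 3.
PR = 3/5 × 100 = 60.0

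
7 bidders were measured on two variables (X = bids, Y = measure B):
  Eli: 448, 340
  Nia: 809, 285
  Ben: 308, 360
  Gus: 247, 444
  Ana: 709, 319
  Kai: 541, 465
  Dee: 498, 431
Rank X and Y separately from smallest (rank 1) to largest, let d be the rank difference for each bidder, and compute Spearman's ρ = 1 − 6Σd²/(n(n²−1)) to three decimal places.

-0.536

Ranks of variable 1: 3, 7, 2, 1, 6, 5, 4
Ranks of variable 2: 3, 1, 4, 6, 2, 7, 5
d = r₁ − r₂: 0, 6, -2, -5, 4, -2, -1
d²: 0, 36, 4, 25, 16, 4, 1; Σd² = 86
ρ = 1 − 6·86/(7·48) = 1 − 516/336 = -0.536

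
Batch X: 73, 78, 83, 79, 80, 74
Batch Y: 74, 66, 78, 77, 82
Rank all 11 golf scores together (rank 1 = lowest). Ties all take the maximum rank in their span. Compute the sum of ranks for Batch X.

Sorted (ascending): 66, 73, 74, 74, 77, 78, 78, 79, 80, 82, 83
The 2 values of 74 occupy positions 3–4 → each gets rank 4.
The 2 values of 78 occupy positions 6–7 → each gets rank 7.
Batch X values → pooled ranks: 73→2, 78→7, 83→11, 79→8, 80→9, 74→4
Rank sum = 2 + 7 + 11 + 8 + 9 + 4 = 41

41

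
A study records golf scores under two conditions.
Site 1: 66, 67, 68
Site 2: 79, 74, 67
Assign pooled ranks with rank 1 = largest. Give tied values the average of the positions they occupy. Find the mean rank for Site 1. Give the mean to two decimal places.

Sorted (descending): 79, 74, 68, 67, 67, 66
The 2 values of 67 occupy positions 4–5 → average rank (4+5)/2 = 4.5.
Site 1 values → pooled ranks: 66→6, 67→4.5, 68→3
Mean rank = (6 + 4.5 + 3) / 3 = 4.50

4.50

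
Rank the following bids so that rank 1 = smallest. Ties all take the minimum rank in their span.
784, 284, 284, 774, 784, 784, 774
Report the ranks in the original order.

Sorted (ascending): 284, 284, 774, 774, 784, 784, 784
The 2 values of 284 occupy positions 1–2 → each gets rank 1.
The 2 values of 774 occupy positions 3–4 → each gets rank 3.
The 3 values of 784 occupy positions 5–7 → each gets rank 5.

5, 1, 1, 3, 5, 5, 3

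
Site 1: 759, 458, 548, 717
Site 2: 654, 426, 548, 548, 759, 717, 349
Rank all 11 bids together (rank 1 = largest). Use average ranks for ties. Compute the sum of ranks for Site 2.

45

Sorted (descending): 759, 759, 717, 717, 654, 548, 548, 548, 458, 426, 349
The 2 values of 759 occupy positions 1–2 → average rank (1+2)/2 = 1.5.
The 2 values of 717 occupy positions 3–4 → average rank (3+4)/2 = 3.5.
The 3 values of 548 occupy positions 6–8 → average rank 7.
Site 2 values → pooled ranks: 654→5, 426→10, 548→7, 548→7, 759→1.5, 717→3.5, 349→11
Rank sum = 5 + 10 + 7 + 7 + 1.5 + 3.5 + 11 = 45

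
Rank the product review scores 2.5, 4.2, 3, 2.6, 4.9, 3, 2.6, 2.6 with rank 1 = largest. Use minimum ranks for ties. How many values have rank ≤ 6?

7

Sorted (descending): 4.9, 4.2, 3, 3, 2.6, 2.6, 2.6, 2.5
The 2 values of 3 occupy positions 3–4 → each gets rank 3.
The 3 values of 2.6 occupy positions 5–7 → each gets rank 5.
Ranks ≤ 6: {1, 2, 3, 3, 5, 5, 5} → 7 values.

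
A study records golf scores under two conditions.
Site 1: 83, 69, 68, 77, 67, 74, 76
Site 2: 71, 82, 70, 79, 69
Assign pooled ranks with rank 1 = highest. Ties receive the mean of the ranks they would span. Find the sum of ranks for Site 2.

29.5

Sorted (descending): 83, 82, 79, 77, 76, 74, 71, 70, 69, 69, 68, 67
The 2 values of 69 occupy positions 9–10 → average rank (9+10)/2 = 9.5.
Site 2 values → pooled ranks: 71→7, 82→2, 70→8, 79→3, 69→9.5
Rank sum = 7 + 2 + 8 + 3 + 9.5 = 29.5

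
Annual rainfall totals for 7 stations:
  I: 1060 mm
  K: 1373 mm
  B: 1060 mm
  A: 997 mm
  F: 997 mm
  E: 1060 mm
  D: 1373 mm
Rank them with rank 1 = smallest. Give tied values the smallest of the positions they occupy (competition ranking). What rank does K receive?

Sorted (ascending): 997, 997, 1060, 1060, 1060, 1373, 1373
The 2 values of 997 occupy positions 1–2 → each gets rank 1.
The 3 values of 1060 occupy positions 3–5 → each gets rank 3.
The 2 values of 1373 occupy positions 6–7 → each gets rank 6.
K has value 1373 mm → rank 6.

6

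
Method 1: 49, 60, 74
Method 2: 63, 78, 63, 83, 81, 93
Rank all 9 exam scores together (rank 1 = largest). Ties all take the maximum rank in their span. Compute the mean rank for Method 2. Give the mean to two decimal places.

4.00

Sorted (descending): 93, 83, 81, 78, 74, 63, 63, 60, 49
The 2 values of 63 occupy positions 6–7 → each gets rank 7.
Method 2 values → pooled ranks: 63→7, 78→4, 63→7, 83→2, 81→3, 93→1
Mean rank = (7 + 4 + 7 + 2 + 3 + 1) / 6 = 4.00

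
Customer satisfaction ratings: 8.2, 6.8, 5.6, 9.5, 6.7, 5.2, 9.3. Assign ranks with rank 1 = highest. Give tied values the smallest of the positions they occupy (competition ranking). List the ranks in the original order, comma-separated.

Sorted (descending): 9.5, 9.3, 8.2, 6.8, 6.7, 5.6, 5.2
No ties — each value takes its position as its rank.

3, 4, 6, 1, 5, 7, 2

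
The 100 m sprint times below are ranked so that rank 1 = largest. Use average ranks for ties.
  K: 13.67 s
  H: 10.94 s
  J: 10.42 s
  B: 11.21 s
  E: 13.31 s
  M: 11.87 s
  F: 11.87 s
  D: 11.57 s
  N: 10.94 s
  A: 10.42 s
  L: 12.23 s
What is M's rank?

Sorted (descending): 13.67, 13.31, 12.23, 11.87, 11.87, 11.57, 11.21, 10.94, 10.94, 10.42, 10.42
The 2 values of 11.87 occupy positions 4–5 → average rank (4+5)/2 = 4.5.
The 2 values of 10.94 occupy positions 8–9 → average rank (8+9)/2 = 8.5.
The 2 values of 10.42 occupy positions 10–11 → average rank (10+11)/2 = 10.5.
M has value 11.87 s → rank 4.5.

4.5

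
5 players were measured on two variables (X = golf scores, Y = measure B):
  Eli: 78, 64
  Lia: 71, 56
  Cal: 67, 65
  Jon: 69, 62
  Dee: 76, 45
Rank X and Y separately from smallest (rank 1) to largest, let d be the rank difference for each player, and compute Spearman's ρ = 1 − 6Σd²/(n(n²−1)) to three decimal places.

Ranks of variable 1: 5, 3, 1, 2, 4
Ranks of variable 2: 4, 2, 5, 3, 1
d = r₁ − r₂: 1, 1, -4, -1, 3
d²: 1, 1, 16, 1, 9; Σd² = 28
ρ = 1 − 6·28/(5·24) = 1 − 168/120 = -0.400

-0.400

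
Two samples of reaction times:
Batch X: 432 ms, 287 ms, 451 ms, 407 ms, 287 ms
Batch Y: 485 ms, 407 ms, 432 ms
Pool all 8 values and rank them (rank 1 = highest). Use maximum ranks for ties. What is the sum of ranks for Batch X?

28

Sorted (descending): 485, 451, 432, 432, 407, 407, 287, 287
The 2 values of 432 occupy positions 3–4 → each gets rank 4.
The 2 values of 407 occupy positions 5–6 → each gets rank 6.
The 2 values of 287 occupy positions 7–8 → each gets rank 8.
Batch X values → pooled ranks: 432→4, 287→8, 451→2, 407→6, 287→8
Rank sum = 4 + 8 + 2 + 6 + 8 = 28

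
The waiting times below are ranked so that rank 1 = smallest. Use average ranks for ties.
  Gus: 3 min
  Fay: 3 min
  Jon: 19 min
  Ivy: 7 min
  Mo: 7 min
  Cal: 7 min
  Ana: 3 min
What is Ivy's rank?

Sorted (ascending): 3, 3, 3, 7, 7, 7, 19
The 3 values of 3 occupy positions 1–3 → average rank 2.
The 3 values of 7 occupy positions 4–6 → average rank 5.
Ivy has value 7 min → rank 5.

5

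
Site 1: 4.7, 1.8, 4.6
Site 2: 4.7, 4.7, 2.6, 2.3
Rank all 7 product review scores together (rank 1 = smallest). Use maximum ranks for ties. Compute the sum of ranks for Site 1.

Sorted (ascending): 1.8, 2.3, 2.6, 4.6, 4.7, 4.7, 4.7
The 3 values of 4.7 occupy positions 5–7 → each gets rank 7.
Site 1 values → pooled ranks: 4.7→7, 1.8→1, 4.6→4
Rank sum = 7 + 1 + 4 = 12

12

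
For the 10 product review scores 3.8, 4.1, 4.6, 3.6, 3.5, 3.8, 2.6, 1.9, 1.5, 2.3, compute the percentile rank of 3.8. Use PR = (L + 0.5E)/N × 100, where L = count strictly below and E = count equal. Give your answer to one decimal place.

N = 10.
Strictly below 3.8: 6. Equal to 3.8: 2.
PR = (6 + 0.5·2)/10 × 100 = 70.0

70.0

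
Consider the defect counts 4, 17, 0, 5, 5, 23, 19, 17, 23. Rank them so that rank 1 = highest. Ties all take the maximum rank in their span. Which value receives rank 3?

Sorted (descending): 23, 23, 19, 17, 17, 5, 5, 4, 0
The 2 values of 23 occupy positions 1–2 → each gets rank 2.
The 2 values of 17 occupy positions 4–5 → each gets rank 5.
The 2 values of 5 occupy positions 6–7 → each gets rank 7.
Rank 3 → value 19.

19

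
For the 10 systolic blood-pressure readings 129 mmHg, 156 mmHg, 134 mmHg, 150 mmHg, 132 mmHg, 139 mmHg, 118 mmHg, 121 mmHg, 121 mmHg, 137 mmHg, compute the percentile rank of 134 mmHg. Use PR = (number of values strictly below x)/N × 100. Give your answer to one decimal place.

N = 10.
Strictly below 134: 5. Equal to 134: 1.
PR = 5/10 × 100 = 50.0

50.0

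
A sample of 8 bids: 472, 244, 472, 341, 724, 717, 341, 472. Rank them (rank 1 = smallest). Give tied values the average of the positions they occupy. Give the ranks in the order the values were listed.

Sorted (ascending): 244, 341, 341, 472, 472, 472, 717, 724
The 2 values of 341 occupy positions 2–3 → average rank (2+3)/2 = 2.5.
The 3 values of 472 occupy positions 4–6 → average rank 5.

5, 1, 5, 2.5, 8, 7, 2.5, 5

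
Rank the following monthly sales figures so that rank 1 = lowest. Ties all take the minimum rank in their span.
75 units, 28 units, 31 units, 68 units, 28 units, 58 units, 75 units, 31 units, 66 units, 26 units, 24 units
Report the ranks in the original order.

Sorted (ascending): 24, 26, 28, 28, 31, 31, 58, 66, 68, 75, 75
The 2 values of 28 occupy positions 3–4 → each gets rank 3.
The 2 values of 31 occupy positions 5–6 → each gets rank 5.
The 2 values of 75 occupy positions 10–11 → each gets rank 10.

10, 3, 5, 9, 3, 7, 10, 5, 8, 2, 1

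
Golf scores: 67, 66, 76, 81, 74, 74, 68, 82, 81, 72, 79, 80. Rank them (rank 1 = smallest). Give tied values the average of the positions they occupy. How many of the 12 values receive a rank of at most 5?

Sorted (ascending): 66, 67, 68, 72, 74, 74, 76, 79, 80, 81, 81, 82
The 2 values of 74 occupy positions 5–6 → average rank (5+6)/2 = 5.5.
The 2 values of 81 occupy positions 10–11 → average rank (10+11)/2 = 10.5.
Ranks ≤ 5: {1, 2, 3, 4} → 4 values.

4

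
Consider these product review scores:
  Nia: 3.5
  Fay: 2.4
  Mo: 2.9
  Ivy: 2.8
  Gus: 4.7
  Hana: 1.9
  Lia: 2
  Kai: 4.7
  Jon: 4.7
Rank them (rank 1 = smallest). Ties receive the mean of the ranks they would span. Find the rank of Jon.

Sorted (ascending): 1.9, 2, 2.4, 2.8, 2.9, 3.5, 4.7, 4.7, 4.7
The 3 values of 4.7 occupy positions 7–9 → average rank 8.
Jon has value 4.7 → rank 8.

8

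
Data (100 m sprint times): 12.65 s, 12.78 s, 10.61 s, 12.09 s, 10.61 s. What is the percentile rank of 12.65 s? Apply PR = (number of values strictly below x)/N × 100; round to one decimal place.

60.0

N = 5.
Strictly below 12.65: 3. Equal to 12.65: 1.
PR = 3/5 × 100 = 60.0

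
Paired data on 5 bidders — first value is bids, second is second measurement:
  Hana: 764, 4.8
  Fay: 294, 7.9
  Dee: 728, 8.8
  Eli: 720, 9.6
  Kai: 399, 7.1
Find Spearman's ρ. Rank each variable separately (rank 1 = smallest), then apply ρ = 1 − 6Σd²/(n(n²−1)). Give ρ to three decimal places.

Ranks of variable 1: 5, 1, 4, 3, 2
Ranks of variable 2: 1, 3, 4, 5, 2
d = r₁ − r₂: 4, -2, 0, -2, 0
d²: 16, 4, 0, 4, 0; Σd² = 24
ρ = 1 − 6·24/(5·24) = 1 − 144/120 = -0.200

-0.200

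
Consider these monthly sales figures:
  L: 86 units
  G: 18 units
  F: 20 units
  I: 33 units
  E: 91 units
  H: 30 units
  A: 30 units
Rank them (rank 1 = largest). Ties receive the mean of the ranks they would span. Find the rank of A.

4.5

Sorted (descending): 91, 86, 33, 30, 30, 20, 18
The 2 values of 30 occupy positions 4–5 → average rank (4+5)/2 = 4.5.
A has value 30 units → rank 4.5.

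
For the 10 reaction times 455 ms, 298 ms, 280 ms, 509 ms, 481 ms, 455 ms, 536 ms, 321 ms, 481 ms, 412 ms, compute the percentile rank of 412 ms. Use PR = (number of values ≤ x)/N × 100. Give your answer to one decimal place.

40.0

N = 10.
Strictly below 412: 3. Equal to 412: 1.
PR = 4/10 × 100 = 40.0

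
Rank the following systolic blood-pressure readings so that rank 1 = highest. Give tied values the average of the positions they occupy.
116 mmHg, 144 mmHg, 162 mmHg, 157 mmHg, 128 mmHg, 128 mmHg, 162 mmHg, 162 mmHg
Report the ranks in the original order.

8, 5, 2, 4, 6.5, 6.5, 2, 2

Sorted (descending): 162, 162, 162, 157, 144, 128, 128, 116
The 3 values of 162 occupy positions 1–3 → average rank 2.
The 2 values of 128 occupy positions 6–7 → average rank (6+7)/2 = 6.5.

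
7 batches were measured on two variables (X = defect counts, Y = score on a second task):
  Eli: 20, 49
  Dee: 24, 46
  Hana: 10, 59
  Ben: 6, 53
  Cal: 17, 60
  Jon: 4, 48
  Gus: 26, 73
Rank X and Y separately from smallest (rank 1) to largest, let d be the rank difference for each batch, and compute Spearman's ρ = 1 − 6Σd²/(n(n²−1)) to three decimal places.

Ranks of variable 1: 5, 6, 3, 2, 4, 1, 7
Ranks of variable 2: 3, 1, 5, 4, 6, 2, 7
d = r₁ − r₂: 2, 5, -2, -2, -2, -1, 0
d²: 4, 25, 4, 4, 4, 1, 0; Σd² = 42
ρ = 1 − 6·42/(7·48) = 1 − 252/336 = 0.250

0.250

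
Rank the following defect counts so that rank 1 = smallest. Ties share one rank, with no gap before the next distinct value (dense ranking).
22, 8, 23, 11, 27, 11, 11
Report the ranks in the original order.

Sorted (ascending): 8, 11, 11, 11, 22, 23, 27
The 3 values of 11 share dense rank 2.
Remaining distinct values take the next consecutive integers.

3, 1, 4, 2, 5, 2, 2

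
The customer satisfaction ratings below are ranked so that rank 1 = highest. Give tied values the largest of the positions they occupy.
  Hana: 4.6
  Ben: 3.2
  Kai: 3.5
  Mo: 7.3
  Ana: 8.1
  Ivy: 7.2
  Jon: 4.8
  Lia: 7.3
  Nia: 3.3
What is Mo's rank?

3

Sorted (descending): 8.1, 7.3, 7.3, 7.2, 4.8, 4.6, 3.5, 3.3, 3.2
The 2 values of 7.3 occupy positions 2–3 → each gets rank 3.
Mo has value 7.3 → rank 3.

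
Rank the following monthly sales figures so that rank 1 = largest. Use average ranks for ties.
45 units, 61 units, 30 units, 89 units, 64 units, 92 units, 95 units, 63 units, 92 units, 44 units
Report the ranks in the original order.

Sorted (descending): 95, 92, 92, 89, 64, 63, 61, 45, 44, 30
The 2 values of 92 occupy positions 2–3 → average rank (2+3)/2 = 2.5.

8, 7, 10, 4, 5, 2.5, 1, 6, 2.5, 9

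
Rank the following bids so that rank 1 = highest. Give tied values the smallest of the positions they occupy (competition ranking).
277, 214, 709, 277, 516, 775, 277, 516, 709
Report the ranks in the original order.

6, 9, 2, 6, 4, 1, 6, 4, 2

Sorted (descending): 775, 709, 709, 516, 516, 277, 277, 277, 214
The 2 values of 709 occupy positions 2–3 → each gets rank 2.
The 2 values of 516 occupy positions 4–5 → each gets rank 4.
The 3 values of 277 occupy positions 6–8 → each gets rank 6.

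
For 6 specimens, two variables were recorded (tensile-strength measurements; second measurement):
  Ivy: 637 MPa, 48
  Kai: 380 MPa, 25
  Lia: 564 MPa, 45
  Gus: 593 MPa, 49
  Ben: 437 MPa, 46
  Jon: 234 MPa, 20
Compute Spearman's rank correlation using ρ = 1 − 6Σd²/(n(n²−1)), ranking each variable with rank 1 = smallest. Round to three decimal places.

Ranks of variable 1: 6, 2, 4, 5, 3, 1
Ranks of variable 2: 5, 2, 3, 6, 4, 1
d = r₁ − r₂: 1, 0, 1, -1, -1, 0
d²: 1, 0, 1, 1, 1, 0; Σd² = 4
ρ = 1 − 6·4/(6·35) = 1 − 24/210 = 0.886

0.886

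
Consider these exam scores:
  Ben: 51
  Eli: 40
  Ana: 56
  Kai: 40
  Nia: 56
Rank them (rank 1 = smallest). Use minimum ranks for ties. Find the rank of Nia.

Sorted (ascending): 40, 40, 51, 56, 56
The 2 values of 40 occupy positions 1–2 → each gets rank 1.
The 2 values of 56 occupy positions 4–5 → each gets rank 4.
Nia has value 56 → rank 4.

4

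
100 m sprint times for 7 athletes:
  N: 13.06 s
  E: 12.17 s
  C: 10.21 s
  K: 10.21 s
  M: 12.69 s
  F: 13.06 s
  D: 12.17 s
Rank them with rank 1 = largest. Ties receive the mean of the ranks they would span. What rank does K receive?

Sorted (descending): 13.06, 13.06, 12.69, 12.17, 12.17, 10.21, 10.21
The 2 values of 13.06 occupy positions 1–2 → average rank (1+2)/2 = 1.5.
The 2 values of 12.17 occupy positions 4–5 → average rank (4+5)/2 = 4.5.
The 2 values of 10.21 occupy positions 6–7 → average rank (6+7)/2 = 6.5.
K has value 10.21 s → rank 6.5.

6.5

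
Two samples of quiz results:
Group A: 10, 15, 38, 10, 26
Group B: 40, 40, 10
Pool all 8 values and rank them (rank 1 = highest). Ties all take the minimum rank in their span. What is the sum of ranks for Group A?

24

Sorted (descending): 40, 40, 38, 26, 15, 10, 10, 10
The 2 values of 40 occupy positions 1–2 → each gets rank 1.
The 3 values of 10 occupy positions 6–8 → each gets rank 6.
Group A values → pooled ranks: 10→6, 15→5, 38→3, 10→6, 26→4
Rank sum = 6 + 5 + 3 + 6 + 4 = 24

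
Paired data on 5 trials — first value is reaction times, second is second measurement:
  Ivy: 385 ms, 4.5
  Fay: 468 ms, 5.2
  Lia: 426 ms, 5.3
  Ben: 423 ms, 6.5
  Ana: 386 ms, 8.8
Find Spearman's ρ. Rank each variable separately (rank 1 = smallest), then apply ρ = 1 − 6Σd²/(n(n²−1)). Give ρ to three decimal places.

Ranks of variable 1: 1, 5, 4, 3, 2
Ranks of variable 2: 1, 2, 3, 4, 5
d = r₁ − r₂: 0, 3, 1, -1, -3
d²: 0, 9, 1, 1, 9; Σd² = 20
ρ = 1 − 6·20/(5·24) = 1 − 120/120 = 0.000

0.000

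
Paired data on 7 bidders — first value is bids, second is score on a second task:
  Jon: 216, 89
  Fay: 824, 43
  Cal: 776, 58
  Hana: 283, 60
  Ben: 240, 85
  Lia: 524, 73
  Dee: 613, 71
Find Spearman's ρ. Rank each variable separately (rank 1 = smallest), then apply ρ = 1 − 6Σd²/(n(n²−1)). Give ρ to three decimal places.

Ranks of variable 1: 1, 7, 6, 3, 2, 4, 5
Ranks of variable 2: 7, 1, 2, 3, 6, 5, 4
d = r₁ − r₂: -6, 6, 4, 0, -4, -1, 1
d²: 36, 36, 16, 0, 16, 1, 1; Σd² = 106
ρ = 1 − 6·106/(7·48) = 1 − 636/336 = -0.893

-0.893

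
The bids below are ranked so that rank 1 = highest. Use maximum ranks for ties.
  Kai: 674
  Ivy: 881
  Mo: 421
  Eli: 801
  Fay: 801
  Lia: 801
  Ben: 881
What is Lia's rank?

Sorted (descending): 881, 881, 801, 801, 801, 674, 421
The 2 values of 881 occupy positions 1–2 → each gets rank 2.
The 3 values of 801 occupy positions 3–5 → each gets rank 5.
Lia has value 801 → rank 5.

5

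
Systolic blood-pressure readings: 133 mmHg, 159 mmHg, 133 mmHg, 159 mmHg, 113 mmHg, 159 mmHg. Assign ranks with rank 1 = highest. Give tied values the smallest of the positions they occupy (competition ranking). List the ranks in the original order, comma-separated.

Sorted (descending): 159, 159, 159, 133, 133, 113
The 3 values of 159 occupy positions 1–3 → each gets rank 1.
The 2 values of 133 occupy positions 4–5 → each gets rank 4.

4, 1, 4, 1, 6, 1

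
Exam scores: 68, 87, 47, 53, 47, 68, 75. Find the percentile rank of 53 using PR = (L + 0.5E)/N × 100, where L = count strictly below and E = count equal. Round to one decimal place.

35.7

N = 7.
Strictly below 53: 2. Equal to 53: 1.
PR = (2 + 0.5·1)/7 × 100 = 35.7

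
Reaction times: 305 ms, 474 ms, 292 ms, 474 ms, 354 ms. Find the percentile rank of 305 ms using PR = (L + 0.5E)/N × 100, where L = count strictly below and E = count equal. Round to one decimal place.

N = 5.
Strictly below 305: 1. Equal to 305: 1.
PR = (1 + 0.5·1)/5 × 100 = 30.0

30.0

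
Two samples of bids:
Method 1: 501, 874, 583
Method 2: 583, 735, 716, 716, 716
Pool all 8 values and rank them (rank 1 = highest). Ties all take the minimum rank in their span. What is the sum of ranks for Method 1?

Sorted (descending): 874, 735, 716, 716, 716, 583, 583, 501
The 3 values of 716 occupy positions 3–5 → each gets rank 3.
The 2 values of 583 occupy positions 6–7 → each gets rank 6.
Method 1 values → pooled ranks: 501→8, 874→1, 583→6
Rank sum = 8 + 1 + 6 = 15

15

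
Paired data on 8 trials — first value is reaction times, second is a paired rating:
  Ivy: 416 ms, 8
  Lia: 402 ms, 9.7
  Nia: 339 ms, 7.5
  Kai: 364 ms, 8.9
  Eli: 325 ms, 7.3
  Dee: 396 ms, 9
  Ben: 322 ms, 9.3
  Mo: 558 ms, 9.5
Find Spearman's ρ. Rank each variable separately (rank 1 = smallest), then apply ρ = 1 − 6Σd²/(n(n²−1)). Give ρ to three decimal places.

Ranks of variable 1: 7, 6, 3, 4, 2, 5, 1, 8
Ranks of variable 2: 3, 8, 2, 4, 1, 5, 6, 7
d = r₁ − r₂: 4, -2, 1, 0, 1, 0, -5, 1
d²: 16, 4, 1, 0, 1, 0, 25, 1; Σd² = 48
ρ = 1 − 6·48/(8·63) = 1 − 288/504 = 0.429

0.429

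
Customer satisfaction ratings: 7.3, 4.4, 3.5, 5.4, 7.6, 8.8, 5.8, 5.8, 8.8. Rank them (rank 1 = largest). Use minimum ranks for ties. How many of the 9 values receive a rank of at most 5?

Sorted (descending): 8.8, 8.8, 7.6, 7.3, 5.8, 5.8, 5.4, 4.4, 3.5
The 2 values of 8.8 occupy positions 1–2 → each gets rank 1.
The 2 values of 5.8 occupy positions 5–6 → each gets rank 5.
Ranks ≤ 5: {1, 1, 3, 4, 5, 5} → 6 values.

6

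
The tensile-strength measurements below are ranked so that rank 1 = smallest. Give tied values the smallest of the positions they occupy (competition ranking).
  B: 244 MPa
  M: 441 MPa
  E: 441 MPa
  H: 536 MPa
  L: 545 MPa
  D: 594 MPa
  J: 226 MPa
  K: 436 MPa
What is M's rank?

Sorted (ascending): 226, 244, 436, 441, 441, 536, 545, 594
The 2 values of 441 occupy positions 4–5 → each gets rank 4.
M has value 441 MPa → rank 4.

4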